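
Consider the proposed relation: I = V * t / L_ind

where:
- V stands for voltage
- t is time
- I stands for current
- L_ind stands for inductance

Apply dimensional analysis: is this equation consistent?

Yes

V (voltage) has dimensions [I^-1 L^2 M T^-3].
t (time) has dimensions [T].
I (current) has dimensions [I].
L_ind (inductance) has dimensions [I^-2 L^2 M T^-2].

Left side: [I]
Right side: [I]

Both sides have the same dimensions, so the equation is dimensionally consistent.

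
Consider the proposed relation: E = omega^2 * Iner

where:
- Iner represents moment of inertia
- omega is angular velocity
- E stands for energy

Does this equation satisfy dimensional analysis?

Yes

Iner (moment of inertia) has dimensions [L^2 M].
omega (angular velocity) has dimensions [T^-1].
E (energy) has dimensions [L^2 M T^-2].

Left side: [L^2 M T^-2]
Right side: [L^2 M T^-2]

Both sides have the same dimensions, so the equation is dimensionally consistent.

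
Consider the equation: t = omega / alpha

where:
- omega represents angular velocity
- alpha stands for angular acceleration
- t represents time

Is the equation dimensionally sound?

Yes

omega (angular velocity) has dimensions [T^-1].
alpha (angular acceleration) has dimensions [T^-2].
t (time) has dimensions [T].

Left side: [T]
Right side: [T]

Both sides have the same dimensions, so the equation is dimensionally consistent.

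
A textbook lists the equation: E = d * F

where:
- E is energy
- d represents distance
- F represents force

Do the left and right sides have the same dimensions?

Yes

E (energy) has dimensions [L^2 M T^-2].
d (distance) has dimensions [L].
F (force) has dimensions [L M T^-2].

Left side: [L^2 M T^-2]
Right side: [L^2 M T^-2]

Both sides have the same dimensions, so the equation is dimensionally consistent.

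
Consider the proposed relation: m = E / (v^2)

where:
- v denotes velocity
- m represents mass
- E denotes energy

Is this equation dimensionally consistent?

Yes

v (velocity) has dimensions [L T^-1].
m (mass) has dimensions [M].
E (energy) has dimensions [L^2 M T^-2].

Left side: [M]
Right side: [M]

Both sides have the same dimensions, so the equation is dimensionally consistent.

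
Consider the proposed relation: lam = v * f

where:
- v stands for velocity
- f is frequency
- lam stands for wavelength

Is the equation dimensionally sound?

No

v (velocity) has dimensions [L T^-1].
f (frequency) has dimensions [T^-1].
lam (wavelength) has dimensions [L].

Left side: [L]
Right side: [L T^-2]

The two sides have different dimensions, so the equation is NOT dimensionally consistent.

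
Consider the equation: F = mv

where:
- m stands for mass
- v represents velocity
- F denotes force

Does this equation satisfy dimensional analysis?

No

m (mass) has dimensions [M].
v (velocity) has dimensions [L T^-1].
F (force) has dimensions [L M T^-2].

Left side: [L M T^-2]
Right side: [L M T^-1]

The two sides have different dimensions, so the equation is NOT dimensionally consistent.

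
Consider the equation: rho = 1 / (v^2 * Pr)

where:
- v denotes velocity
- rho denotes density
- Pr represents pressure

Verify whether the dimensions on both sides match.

No

v (velocity) has dimensions [L T^-1].
rho (density) has dimensions [L^-3 M].
Pr (pressure) has dimensions [L^-1 M T^-2].

Left side: [L^-3 M]
Right side: [L^-1 M^-1 T^4]

The two sides have different dimensions, so the equation is NOT dimensionally consistent.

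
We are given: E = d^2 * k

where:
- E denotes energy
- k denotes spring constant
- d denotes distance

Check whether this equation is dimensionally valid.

Yes

E (energy) has dimensions [L^2 M T^-2].
k (spring constant) has dimensions [M T^-2].
d (distance) has dimensions [L].

Left side: [L^2 M T^-2]
Right side: [L^2 M T^-2]

Both sides have the same dimensions, so the equation is dimensionally consistent.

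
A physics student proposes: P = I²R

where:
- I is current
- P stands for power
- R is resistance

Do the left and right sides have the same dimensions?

Yes

I (current) has dimensions [I].
P (power) has dimensions [L^2 M T^-3].
R (resistance) has dimensions [I^-2 L^2 M T^-3].

Left side: [L^2 M T^-3]
Right side: [L^2 M T^-3]

Both sides have the same dimensions, so the equation is dimensionally consistent.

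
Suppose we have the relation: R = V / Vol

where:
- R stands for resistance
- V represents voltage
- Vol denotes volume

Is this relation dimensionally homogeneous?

No

R (resistance) has dimensions [I^-2 L^2 M T^-3].
V (voltage) has dimensions [I^-1 L^2 M T^-3].
Vol (volume) has dimensions [L^3].

Left side: [I^-2 L^2 M T^-3]
Right side: [I^-1 L^-1 M T^-3]

The two sides have different dimensions, so the equation is NOT dimensionally consistent.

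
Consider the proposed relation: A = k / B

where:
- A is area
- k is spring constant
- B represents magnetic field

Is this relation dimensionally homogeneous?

No

A (area) has dimensions [L^2].
k (spring constant) has dimensions [M T^-2].
B (magnetic field) has dimensions [I^-1 M T^-2].

Left side: [L^2]
Right side: [I]

The two sides have different dimensions, so the equation is NOT dimensionally consistent.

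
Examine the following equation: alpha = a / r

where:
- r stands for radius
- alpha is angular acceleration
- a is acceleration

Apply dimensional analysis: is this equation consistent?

Yes

r (radius) has dimensions [L].
alpha (angular acceleration) has dimensions [T^-2].
a (acceleration) has dimensions [L T^-2].

Left side: [T^-2]
Right side: [T^-2]

Both sides have the same dimensions, so the equation is dimensionally consistent.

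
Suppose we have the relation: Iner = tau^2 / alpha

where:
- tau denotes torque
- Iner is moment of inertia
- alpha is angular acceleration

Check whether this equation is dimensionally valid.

No

tau (torque) has dimensions [L^2 M T^-2].
Iner (moment of inertia) has dimensions [L^2 M].
alpha (angular acceleration) has dimensions [T^-2].

Left side: [L^2 M]
Right side: [L^4 M^2 T^-2]

The two sides have different dimensions, so the equation is NOT dimensionally consistent.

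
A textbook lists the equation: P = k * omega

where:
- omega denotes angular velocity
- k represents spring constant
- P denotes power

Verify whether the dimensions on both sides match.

No

omega (angular velocity) has dimensions [T^-1].
k (spring constant) has dimensions [M T^-2].
P (power) has dimensions [L^2 M T^-3].

Left side: [L^2 M T^-3]
Right side: [M T^-3]

The two sides have different dimensions, so the equation is NOT dimensionally consistent.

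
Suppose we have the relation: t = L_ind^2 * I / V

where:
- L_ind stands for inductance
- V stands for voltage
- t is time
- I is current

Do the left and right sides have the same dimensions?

No

L_ind (inductance) has dimensions [I^-2 L^2 M T^-2].
V (voltage) has dimensions [I^-1 L^2 M T^-3].
t (time) has dimensions [T].
I (current) has dimensions [I].

Left side: [T]
Right side: [I^-2 L^2 M T^-1]

The two sides have different dimensions, so the equation is NOT dimensionally consistent.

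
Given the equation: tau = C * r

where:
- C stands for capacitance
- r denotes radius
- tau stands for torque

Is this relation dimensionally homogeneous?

No

C (capacitance) has dimensions [I^2 L^-2 M^-1 T^4].
r (radius) has dimensions [L].
tau (torque) has dimensions [L^2 M T^-2].

Left side: [L^2 M T^-2]
Right side: [I^2 L^-1 M^-1 T^4]

The two sides have different dimensions, so the equation is NOT dimensionally consistent.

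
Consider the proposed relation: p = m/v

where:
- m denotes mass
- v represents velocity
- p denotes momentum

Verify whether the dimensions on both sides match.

No

m (mass) has dimensions [M].
v (velocity) has dimensions [L T^-1].
p (momentum) has dimensions [L M T^-1].

Left side: [L M T^-1]
Right side: [L^-1 M T]

The two sides have different dimensions, so the equation is NOT dimensionally consistent.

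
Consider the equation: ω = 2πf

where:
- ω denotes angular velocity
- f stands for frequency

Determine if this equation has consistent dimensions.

Yes

ω (angular velocity) has dimensions [T^-1].
f (frequency) has dimensions [T^-1].

Left side: [T^-1]
Right side: [T^-1]

Both sides have the same dimensions, so the equation is dimensionally consistent.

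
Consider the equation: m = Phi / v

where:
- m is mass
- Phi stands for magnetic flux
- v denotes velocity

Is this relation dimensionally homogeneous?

No

m (mass) has dimensions [M].
Phi (magnetic flux) has dimensions [I^-1 L^2 M T^-2].
v (velocity) has dimensions [L T^-1].

Left side: [M]
Right side: [I^-1 L M T^-1]

The two sides have different dimensions, so the equation is NOT dimensionally consistent.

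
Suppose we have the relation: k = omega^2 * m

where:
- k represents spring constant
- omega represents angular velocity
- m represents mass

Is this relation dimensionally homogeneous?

Yes

k (spring constant) has dimensions [M T^-2].
omega (angular velocity) has dimensions [T^-1].
m (mass) has dimensions [M].

Left side: [M T^-2]
Right side: [M T^-2]

Both sides have the same dimensions, so the equation is dimensionally consistent.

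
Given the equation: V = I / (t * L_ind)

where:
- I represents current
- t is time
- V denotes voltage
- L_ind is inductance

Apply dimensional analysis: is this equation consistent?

No

I (current) has dimensions [I].
t (time) has dimensions [T].
V (voltage) has dimensions [I^-1 L^2 M T^-3].
L_ind (inductance) has dimensions [I^-2 L^2 M T^-2].

Left side: [I^-1 L^2 M T^-3]
Right side: [I^3 L^-2 M^-1 T]

The two sides have different dimensions, so the equation is NOT dimensionally consistent.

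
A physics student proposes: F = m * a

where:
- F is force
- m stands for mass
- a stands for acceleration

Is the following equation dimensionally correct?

Yes

F (force) has dimensions [L M T^-2].
m (mass) has dimensions [M].
a (acceleration) has dimensions [L T^-2].

Left side: [L M T^-2]
Right side: [L M T^-2]

Both sides have the same dimensions, so the equation is dimensionally consistent.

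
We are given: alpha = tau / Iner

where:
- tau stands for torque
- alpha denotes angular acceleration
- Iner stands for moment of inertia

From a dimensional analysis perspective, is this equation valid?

Yes

tau (torque) has dimensions [L^2 M T^-2].
alpha (angular acceleration) has dimensions [T^-2].
Iner (moment of inertia) has dimensions [L^2 M].

Left side: [T^-2]
Right side: [T^-2]

Both sides have the same dimensions, so the equation is dimensionally consistent.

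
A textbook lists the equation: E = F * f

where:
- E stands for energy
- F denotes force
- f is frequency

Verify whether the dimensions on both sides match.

No

E (energy) has dimensions [L^2 M T^-2].
F (force) has dimensions [L M T^-2].
f (frequency) has dimensions [T^-1].

Left side: [L^2 M T^-2]
Right side: [L M T^-3]

The two sides have different dimensions, so the equation is NOT dimensionally consistent.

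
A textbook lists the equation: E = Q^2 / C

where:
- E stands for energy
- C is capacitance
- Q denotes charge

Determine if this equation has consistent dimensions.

Yes

E (energy) has dimensions [L^2 M T^-2].
C (capacitance) has dimensions [I^2 L^-2 M^-1 T^4].
Q (charge) has dimensions [I T].

Left side: [L^2 M T^-2]
Right side: [L^2 M T^-2]

Both sides have the same dimensions, so the equation is dimensionally consistent.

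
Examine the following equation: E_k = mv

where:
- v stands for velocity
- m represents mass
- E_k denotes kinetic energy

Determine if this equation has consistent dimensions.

No

v (velocity) has dimensions [L T^-1].
m (mass) has dimensions [M].
E_k (kinetic energy) has dimensions [L^2 M T^-2].

Left side: [L^2 M T^-2]
Right side: [L M T^-1]

The two sides have different dimensions, so the equation is NOT dimensionally consistent.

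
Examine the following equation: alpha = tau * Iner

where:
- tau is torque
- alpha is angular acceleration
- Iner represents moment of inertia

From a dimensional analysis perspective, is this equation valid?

No

tau (torque) has dimensions [L^2 M T^-2].
alpha (angular acceleration) has dimensions [T^-2].
Iner (moment of inertia) has dimensions [L^2 M].

Left side: [T^-2]
Right side: [L^4 M^2 T^-2]

The two sides have different dimensions, so the equation is NOT dimensionally consistent.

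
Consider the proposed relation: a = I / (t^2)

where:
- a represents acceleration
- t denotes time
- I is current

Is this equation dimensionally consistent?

No

a (acceleration) has dimensions [L T^-2].
t (time) has dimensions [T].
I (current) has dimensions [I].

Left side: [L T^-2]
Right side: [I T^-2]

The two sides have different dimensions, so the equation is NOT dimensionally consistent.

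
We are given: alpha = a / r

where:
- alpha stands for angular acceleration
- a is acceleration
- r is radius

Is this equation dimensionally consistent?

Yes

alpha (angular acceleration) has dimensions [T^-2].
a (acceleration) has dimensions [L T^-2].
r (radius) has dimensions [L].

Left side: [T^-2]
Right side: [T^-2]

Both sides have the same dimensions, so the equation is dimensionally consistent.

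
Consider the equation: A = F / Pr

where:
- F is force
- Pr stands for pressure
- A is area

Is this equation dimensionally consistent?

Yes

F (force) has dimensions [L M T^-2].
Pr (pressure) has dimensions [L^-1 M T^-2].
A (area) has dimensions [L^2].

Left side: [L^2]
Right side: [L^2]

Both sides have the same dimensions, so the equation is dimensionally consistent.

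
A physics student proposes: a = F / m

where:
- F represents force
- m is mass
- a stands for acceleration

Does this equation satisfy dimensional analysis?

Yes

F (force) has dimensions [L M T^-2].
m (mass) has dimensions [M].
a (acceleration) has dimensions [L T^-2].

Left side: [L T^-2]
Right side: [L T^-2]

Both sides have the same dimensions, so the equation is dimensionally consistent.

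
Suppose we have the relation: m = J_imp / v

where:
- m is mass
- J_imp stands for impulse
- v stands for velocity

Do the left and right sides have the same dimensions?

Yes

m (mass) has dimensions [M].
J_imp (impulse) has dimensions [L M T^-1].
v (velocity) has dimensions [L T^-1].

Left side: [M]
Right side: [M]

Both sides have the same dimensions, so the equation is dimensionally consistent.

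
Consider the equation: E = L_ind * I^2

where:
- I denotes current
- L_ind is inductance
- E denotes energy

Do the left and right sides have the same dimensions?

Yes

I (current) has dimensions [I].
L_ind (inductance) has dimensions [I^-2 L^2 M T^-2].
E (energy) has dimensions [L^2 M T^-2].

Left side: [L^2 M T^-2]
Right side: [L^2 M T^-2]

Both sides have the same dimensions, so the equation is dimensionally consistent.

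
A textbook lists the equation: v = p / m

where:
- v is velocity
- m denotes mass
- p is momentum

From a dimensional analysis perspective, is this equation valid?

Yes

v (velocity) has dimensions [L T^-1].
m (mass) has dimensions [M].
p (momentum) has dimensions [L M T^-1].

Left side: [L T^-1]
Right side: [L T^-1]

Both sides have the same dimensions, so the equation is dimensionally consistent.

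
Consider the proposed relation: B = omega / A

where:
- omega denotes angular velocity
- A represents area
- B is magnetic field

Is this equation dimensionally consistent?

No

omega (angular velocity) has dimensions [T^-1].
A (area) has dimensions [L^2].
B (magnetic field) has dimensions [I^-1 M T^-2].

Left side: [I^-1 M T^-2]
Right side: [L^-2 T^-1]

The two sides have different dimensions, so the equation is NOT dimensionally consistent.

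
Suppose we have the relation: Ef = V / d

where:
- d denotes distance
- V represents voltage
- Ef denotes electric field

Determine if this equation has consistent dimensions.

Yes

d (distance) has dimensions [L].
V (voltage) has dimensions [I^-1 L^2 M T^-3].
Ef (electric field) has dimensions [I^-1 L M T^-3].

Left side: [I^-1 L M T^-3]
Right side: [I^-1 L M T^-3]

Both sides have the same dimensions, so the equation is dimensionally consistent.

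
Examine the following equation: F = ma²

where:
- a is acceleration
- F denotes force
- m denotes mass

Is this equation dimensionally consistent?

No

a (acceleration) has dimensions [L T^-2].
F (force) has dimensions [L M T^-2].
m (mass) has dimensions [M].

Left side: [L M T^-2]
Right side: [L^2 M T^-4]

The two sides have different dimensions, so the equation is NOT dimensionally consistent.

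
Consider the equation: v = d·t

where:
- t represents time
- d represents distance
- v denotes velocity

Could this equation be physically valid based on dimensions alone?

No

t (time) has dimensions [T].
d (distance) has dimensions [L].
v (velocity) has dimensions [L T^-1].

Left side: [L T^-1]
Right side: [L T]

The two sides have different dimensions, so the equation is NOT dimensionally consistent.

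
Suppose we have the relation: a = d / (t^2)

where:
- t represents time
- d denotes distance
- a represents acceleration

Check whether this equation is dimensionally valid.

Yes

t (time) has dimensions [T].
d (distance) has dimensions [L].
a (acceleration) has dimensions [L T^-2].

Left side: [L T^-2]
Right side: [L T^-2]

Both sides have the same dimensions, so the equation is dimensionally consistent.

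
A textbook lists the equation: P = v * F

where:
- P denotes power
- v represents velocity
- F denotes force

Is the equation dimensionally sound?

Yes

P (power) has dimensions [L^2 M T^-3].
v (velocity) has dimensions [L T^-1].
F (force) has dimensions [L M T^-2].

Left side: [L^2 M T^-3]
Right side: [L^2 M T^-3]

Both sides have the same dimensions, so the equation is dimensionally consistent.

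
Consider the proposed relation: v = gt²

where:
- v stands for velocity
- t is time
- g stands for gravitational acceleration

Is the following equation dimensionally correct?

No

v (velocity) has dimensions [L T^-1].
t (time) has dimensions [T].
g (gravitational acceleration) has dimensions [L T^-2].

Left side: [L T^-1]
Right side: [L]

The two sides have different dimensions, so the equation is NOT dimensionally consistent.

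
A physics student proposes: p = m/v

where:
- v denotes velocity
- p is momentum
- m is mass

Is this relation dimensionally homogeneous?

No

v (velocity) has dimensions [L T^-1].
p (momentum) has dimensions [L M T^-1].
m (mass) has dimensions [M].

Left side: [L M T^-1]
Right side: [L^-1 M T]

The two sides have different dimensions, so the equation is NOT dimensionally consistent.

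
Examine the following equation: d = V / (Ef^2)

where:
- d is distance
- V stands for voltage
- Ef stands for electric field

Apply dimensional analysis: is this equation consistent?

No

d (distance) has dimensions [L].
V (voltage) has dimensions [I^-1 L^2 M T^-3].
Ef (electric field) has dimensions [I^-1 L M T^-3].

Left side: [L]
Right side: [I M^-1 T^3]

The two sides have different dimensions, so the equation is NOT dimensionally consistent.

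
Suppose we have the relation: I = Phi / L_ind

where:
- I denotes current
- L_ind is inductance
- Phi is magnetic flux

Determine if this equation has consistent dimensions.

Yes

I (current) has dimensions [I].
L_ind (inductance) has dimensions [I^-2 L^2 M T^-2].
Phi (magnetic flux) has dimensions [I^-1 L^2 M T^-2].

Left side: [I]
Right side: [I]

Both sides have the same dimensions, so the equation is dimensionally consistent.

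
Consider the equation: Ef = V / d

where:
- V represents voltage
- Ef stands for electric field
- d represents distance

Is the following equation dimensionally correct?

Yes

V (voltage) has dimensions [I^-1 L^2 M T^-3].
Ef (electric field) has dimensions [I^-1 L M T^-3].
d (distance) has dimensions [L].

Left side: [I^-1 L M T^-3]
Right side: [I^-1 L M T^-3]

Both sides have the same dimensions, so the equation is dimensionally consistent.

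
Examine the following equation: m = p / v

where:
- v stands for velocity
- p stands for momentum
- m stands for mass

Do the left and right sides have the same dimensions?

Yes

v (velocity) has dimensions [L T^-1].
p (momentum) has dimensions [L M T^-1].
m (mass) has dimensions [M].

Left side: [M]
Right side: [M]

Both sides have the same dimensions, so the equation is dimensionally consistent.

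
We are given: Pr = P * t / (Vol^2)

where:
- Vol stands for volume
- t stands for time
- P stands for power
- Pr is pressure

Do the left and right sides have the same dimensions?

No

Vol (volume) has dimensions [L^3].
t (time) has dimensions [T].
P (power) has dimensions [L^2 M T^-3].
Pr (pressure) has dimensions [L^-1 M T^-2].

Left side: [L^-1 M T^-2]
Right side: [L^-4 M T^-2]

The two sides have different dimensions, so the equation is NOT dimensionally consistent.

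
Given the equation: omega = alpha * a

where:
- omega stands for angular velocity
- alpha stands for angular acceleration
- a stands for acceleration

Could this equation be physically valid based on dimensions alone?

No

omega (angular velocity) has dimensions [T^-1].
alpha (angular acceleration) has dimensions [T^-2].
a (acceleration) has dimensions [L T^-2].

Left side: [T^-1]
Right side: [L T^-4]

The two sides have different dimensions, so the equation is NOT dimensionally consistent.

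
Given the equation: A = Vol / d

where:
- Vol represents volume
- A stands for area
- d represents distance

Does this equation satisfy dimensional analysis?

Yes

Vol (volume) has dimensions [L^3].
A (area) has dimensions [L^2].
d (distance) has dimensions [L].

Left side: [L^2]
Right side: [L^2]

Both sides have the same dimensions, so the equation is dimensionally consistent.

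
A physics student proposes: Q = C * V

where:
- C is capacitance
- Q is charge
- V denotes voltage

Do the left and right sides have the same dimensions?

Yes

C (capacitance) has dimensions [I^2 L^-2 M^-1 T^4].
Q (charge) has dimensions [I T].
V (voltage) has dimensions [I^-1 L^2 M T^-3].

Left side: [I T]
Right side: [I T]

Both sides have the same dimensions, so the equation is dimensionally consistent.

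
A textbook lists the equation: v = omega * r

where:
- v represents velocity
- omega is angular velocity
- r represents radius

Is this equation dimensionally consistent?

Yes

v (velocity) has dimensions [L T^-1].
omega (angular velocity) has dimensions [T^-1].
r (radius) has dimensions [L].

Left side: [L T^-1]
Right side: [L T^-1]

Both sides have the same dimensions, so the equation is dimensionally consistent.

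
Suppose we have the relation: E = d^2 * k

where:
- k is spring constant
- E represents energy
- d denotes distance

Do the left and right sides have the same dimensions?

Yes

k (spring constant) has dimensions [M T^-2].
E (energy) has dimensions [L^2 M T^-2].
d (distance) has dimensions [L].

Left side: [L^2 M T^-2]
Right side: [L^2 M T^-2]

Both sides have the same dimensions, so the equation is dimensionally consistent.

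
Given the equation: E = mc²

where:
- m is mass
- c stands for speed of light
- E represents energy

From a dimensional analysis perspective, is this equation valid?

Yes

m (mass) has dimensions [M].
c (speed of light) has dimensions [L T^-1].
E (energy) has dimensions [L^2 M T^-2].

Left side: [L^2 M T^-2]
Right side: [L^2 M T^-2]

Both sides have the same dimensions, so the equation is dimensionally consistent.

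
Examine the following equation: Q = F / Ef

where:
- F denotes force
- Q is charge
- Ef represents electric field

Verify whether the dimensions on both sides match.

Yes

F (force) has dimensions [L M T^-2].
Q (charge) has dimensions [I T].
Ef (electric field) has dimensions [I^-1 L M T^-3].

Left side: [I T]
Right side: [I T]

Both sides have the same dimensions, so the equation is dimensionally consistent.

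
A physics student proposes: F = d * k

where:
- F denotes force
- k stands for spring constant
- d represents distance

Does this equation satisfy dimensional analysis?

Yes

F (force) has dimensions [L M T^-2].
k (spring constant) has dimensions [M T^-2].
d (distance) has dimensions [L].

Left side: [L M T^-2]
Right side: [L M T^-2]

Both sides have the same dimensions, so the equation is dimensionally consistent.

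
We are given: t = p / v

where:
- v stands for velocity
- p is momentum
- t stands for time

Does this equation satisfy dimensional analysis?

No

v (velocity) has dimensions [L T^-1].
p (momentum) has dimensions [L M T^-1].
t (time) has dimensions [T].

Left side: [T]
Right side: [M]

The two sides have different dimensions, so the equation is NOT dimensionally consistent.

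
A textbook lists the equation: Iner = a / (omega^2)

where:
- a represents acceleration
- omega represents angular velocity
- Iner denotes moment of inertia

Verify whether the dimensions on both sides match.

No

a (acceleration) has dimensions [L T^-2].
omega (angular velocity) has dimensions [T^-1].
Iner (moment of inertia) has dimensions [L^2 M].

Left side: [L^2 M]
Right side: [L]

The two sides have different dimensions, so the equation is NOT dimensionally consistent.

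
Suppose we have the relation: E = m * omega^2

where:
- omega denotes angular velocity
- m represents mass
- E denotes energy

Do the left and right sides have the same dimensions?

No

omega (angular velocity) has dimensions [T^-1].
m (mass) has dimensions [M].
E (energy) has dimensions [L^2 M T^-2].

Left side: [L^2 M T^-2]
Right side: [M T^-2]

The two sides have different dimensions, so the equation is NOT dimensionally consistent.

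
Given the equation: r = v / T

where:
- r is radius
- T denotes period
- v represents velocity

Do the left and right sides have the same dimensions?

No

r (radius) has dimensions [L].
T (period) has dimensions [T].
v (velocity) has dimensions [L T^-1].

Left side: [L]
Right side: [L T^-2]

The two sides have different dimensions, so the equation is NOT dimensionally consistent.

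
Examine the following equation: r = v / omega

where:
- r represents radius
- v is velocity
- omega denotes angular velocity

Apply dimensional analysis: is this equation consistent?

Yes

r (radius) has dimensions [L].
v (velocity) has dimensions [L T^-1].
omega (angular velocity) has dimensions [T^-1].

Left side: [L]
Right side: [L]

Both sides have the same dimensions, so the equation is dimensionally consistent.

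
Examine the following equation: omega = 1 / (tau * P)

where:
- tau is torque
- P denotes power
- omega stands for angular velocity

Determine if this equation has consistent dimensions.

No

tau (torque) has dimensions [L^2 M T^-2].
P (power) has dimensions [L^2 M T^-3].
omega (angular velocity) has dimensions [T^-1].

Left side: [T^-1]
Right side: [L^-4 M^-2 T^5]

The two sides have different dimensions, so the equation is NOT dimensionally consistent.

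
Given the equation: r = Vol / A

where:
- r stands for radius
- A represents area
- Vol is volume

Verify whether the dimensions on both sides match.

Yes

r (radius) has dimensions [L].
A (area) has dimensions [L^2].
Vol (volume) has dimensions [L^3].

Left side: [L]
Right side: [L]

Both sides have the same dimensions, so the equation is dimensionally consistent.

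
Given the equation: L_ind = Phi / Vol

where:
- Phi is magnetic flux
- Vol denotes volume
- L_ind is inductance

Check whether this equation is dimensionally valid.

No

Phi (magnetic flux) has dimensions [I^-1 L^2 M T^-2].
Vol (volume) has dimensions [L^3].
L_ind (inductance) has dimensions [I^-2 L^2 M T^-2].

Left side: [I^-2 L^2 M T^-2]
Right side: [I^-1 L^-1 M T^-2]

The two sides have different dimensions, so the equation is NOT dimensionally consistent.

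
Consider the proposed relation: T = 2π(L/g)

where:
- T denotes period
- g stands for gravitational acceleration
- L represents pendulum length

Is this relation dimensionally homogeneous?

No

T (period) has dimensions [T].
g (gravitational acceleration) has dimensions [L T^-2].
L (pendulum length) has dimensions [L].

Left side: [T]
Right side: [T^2]

The two sides have different dimensions, so the equation is NOT dimensionally consistent.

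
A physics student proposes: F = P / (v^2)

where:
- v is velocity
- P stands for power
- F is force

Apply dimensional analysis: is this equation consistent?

No

v (velocity) has dimensions [L T^-1].
P (power) has dimensions [L^2 M T^-3].
F (force) has dimensions [L M T^-2].

Left side: [L M T^-2]
Right side: [M T^-1]

The two sides have different dimensions, so the equation is NOT dimensionally consistent.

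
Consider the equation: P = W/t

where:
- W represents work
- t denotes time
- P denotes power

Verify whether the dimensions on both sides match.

Yes

W (work) has dimensions [L^2 M T^-2].
t (time) has dimensions [T].
P (power) has dimensions [L^2 M T^-3].

Left side: [L^2 M T^-3]
Right side: [L^2 M T^-3]

Both sides have the same dimensions, so the equation is dimensionally consistent.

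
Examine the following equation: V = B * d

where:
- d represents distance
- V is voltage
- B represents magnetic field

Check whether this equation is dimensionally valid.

No

d (distance) has dimensions [L].
V (voltage) has dimensions [I^-1 L^2 M T^-3].
B (magnetic field) has dimensions [I^-1 M T^-2].

Left side: [I^-1 L^2 M T^-3]
Right side: [I^-1 L M T^-2]

The two sides have different dimensions, so the equation is NOT dimensionally consistent.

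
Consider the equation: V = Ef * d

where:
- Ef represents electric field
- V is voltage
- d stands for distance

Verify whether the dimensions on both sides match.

Yes

Ef (electric field) has dimensions [I^-1 L M T^-3].
V (voltage) has dimensions [I^-1 L^2 M T^-3].
d (distance) has dimensions [L].

Left side: [I^-1 L^2 M T^-3]
Right side: [I^-1 L^2 M T^-3]

Both sides have the same dimensions, so the equation is dimensionally consistent.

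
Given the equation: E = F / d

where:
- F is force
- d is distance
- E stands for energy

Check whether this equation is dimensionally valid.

No

F (force) has dimensions [L M T^-2].
d (distance) has dimensions [L].
E (energy) has dimensions [L^2 M T^-2].

Left side: [L^2 M T^-2]
Right side: [M T^-2]

The two sides have different dimensions, so the equation is NOT dimensionally consistent.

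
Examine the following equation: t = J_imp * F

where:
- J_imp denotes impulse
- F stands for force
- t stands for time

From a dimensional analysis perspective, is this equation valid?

No

J_imp (impulse) has dimensions [L M T^-1].
F (force) has dimensions [L M T^-2].
t (time) has dimensions [T].

Left side: [T]
Right side: [L^2 M^2 T^-3]

The two sides have different dimensions, so the equation is NOT dimensionally consistent.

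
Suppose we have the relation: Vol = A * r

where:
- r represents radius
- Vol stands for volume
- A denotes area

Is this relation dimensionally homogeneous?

Yes

r (radius) has dimensions [L].
Vol (volume) has dimensions [L^3].
A (area) has dimensions [L^2].

Left side: [L^3]
Right side: [L^3]

Both sides have the same dimensions, so the equation is dimensionally consistent.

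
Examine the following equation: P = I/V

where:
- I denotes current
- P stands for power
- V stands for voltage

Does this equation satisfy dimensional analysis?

No

I (current) has dimensions [I].
P (power) has dimensions [L^2 M T^-3].
V (voltage) has dimensions [I^-1 L^2 M T^-3].

Left side: [L^2 M T^-3]
Right side: [I^2 L^-2 M^-1 T^3]

The two sides have different dimensions, so the equation is NOT dimensionally consistent.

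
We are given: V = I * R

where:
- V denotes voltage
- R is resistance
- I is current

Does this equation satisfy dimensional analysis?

Yes

V (voltage) has dimensions [I^-1 L^2 M T^-3].
R (resistance) has dimensions [I^-2 L^2 M T^-3].
I (current) has dimensions [I].

Left side: [I^-1 L^2 M T^-3]
Right side: [I^-1 L^2 M T^-3]

Both sides have the same dimensions, so the equation is dimensionally consistent.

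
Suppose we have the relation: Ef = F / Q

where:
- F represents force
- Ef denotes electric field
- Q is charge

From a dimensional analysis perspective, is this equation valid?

Yes

F (force) has dimensions [L M T^-2].
Ef (electric field) has dimensions [I^-1 L M T^-3].
Q (charge) has dimensions [I T].

Left side: [I^-1 L M T^-3]
Right side: [I^-1 L M T^-3]

Both sides have the same dimensions, so the equation is dimensionally consistent.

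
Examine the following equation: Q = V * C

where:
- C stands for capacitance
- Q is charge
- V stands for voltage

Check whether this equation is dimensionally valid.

Yes

C (capacitance) has dimensions [I^2 L^-2 M^-1 T^4].
Q (charge) has dimensions [I T].
V (voltage) has dimensions [I^-1 L^2 M T^-3].

Left side: [I T]
Right side: [I T]

Both sides have the same dimensions, so the equation is dimensionally consistent.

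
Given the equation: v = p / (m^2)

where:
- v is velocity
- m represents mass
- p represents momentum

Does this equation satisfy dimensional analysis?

No

v (velocity) has dimensions [L T^-1].
m (mass) has dimensions [M].
p (momentum) has dimensions [L M T^-1].

Left side: [L T^-1]
Right side: [L M^-1 T^-1]

The two sides have different dimensions, so the equation is NOT dimensionally consistent.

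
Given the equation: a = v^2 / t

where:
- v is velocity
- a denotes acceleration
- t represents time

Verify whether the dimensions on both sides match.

No

v (velocity) has dimensions [L T^-1].
a (acceleration) has dimensions [L T^-2].
t (time) has dimensions [T].

Left side: [L T^-2]
Right side: [L^2 T^-3]

The two sides have different dimensions, so the equation is NOT dimensionally consistent.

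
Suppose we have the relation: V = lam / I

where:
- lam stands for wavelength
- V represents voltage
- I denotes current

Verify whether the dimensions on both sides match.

No

lam (wavelength) has dimensions [L].
V (voltage) has dimensions [I^-1 L^2 M T^-3].
I (current) has dimensions [I].

Left side: [I^-1 L^2 M T^-3]
Right side: [I^-1 L]

The two sides have different dimensions, so the equation is NOT dimensionally consistent.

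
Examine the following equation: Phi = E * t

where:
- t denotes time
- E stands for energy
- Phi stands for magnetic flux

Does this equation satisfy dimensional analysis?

No

t (time) has dimensions [T].
E (energy) has dimensions [L^2 M T^-2].
Phi (magnetic flux) has dimensions [I^-1 L^2 M T^-2].

Left side: [I^-1 L^2 M T^-2]
Right side: [L^2 M T^-1]

The two sides have different dimensions, so the equation is NOT dimensionally consistent.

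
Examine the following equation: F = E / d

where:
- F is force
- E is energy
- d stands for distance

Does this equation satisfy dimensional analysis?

Yes

F (force) has dimensions [L M T^-2].
E (energy) has dimensions [L^2 M T^-2].
d (distance) has dimensions [L].

Left side: [L M T^-2]
Right side: [L M T^-2]

Both sides have the same dimensions, so the equation is dimensionally consistent.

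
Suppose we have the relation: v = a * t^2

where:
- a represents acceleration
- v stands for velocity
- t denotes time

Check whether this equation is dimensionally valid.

No

a (acceleration) has dimensions [L T^-2].
v (velocity) has dimensions [L T^-1].
t (time) has dimensions [T].

Left side: [L T^-1]
Right side: [L]

The two sides have different dimensions, so the equation is NOT dimensionally consistent.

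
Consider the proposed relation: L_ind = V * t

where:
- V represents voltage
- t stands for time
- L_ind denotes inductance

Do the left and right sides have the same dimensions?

No

V (voltage) has dimensions [I^-1 L^2 M T^-3].
t (time) has dimensions [T].
L_ind (inductance) has dimensions [I^-2 L^2 M T^-2].

Left side: [I^-2 L^2 M T^-2]
Right side: [I^-1 L^2 M T^-2]

The two sides have different dimensions, so the equation is NOT dimensionally consistent.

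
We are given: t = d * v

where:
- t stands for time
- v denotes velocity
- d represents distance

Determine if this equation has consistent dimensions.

No

t (time) has dimensions [T].
v (velocity) has dimensions [L T^-1].
d (distance) has dimensions [L].

Left side: [T]
Right side: [L^2 T^-1]

The two sides have different dimensions, so the equation is NOT dimensionally consistent.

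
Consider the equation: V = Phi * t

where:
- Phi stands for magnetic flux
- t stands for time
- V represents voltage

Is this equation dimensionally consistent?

No

Phi (magnetic flux) has dimensions [I^-1 L^2 M T^-2].
t (time) has dimensions [T].
V (voltage) has dimensions [I^-1 L^2 M T^-3].

Left side: [I^-1 L^2 M T^-3]
Right side: [I^-1 L^2 M T^-1]

The two sides have different dimensions, so the equation is NOT dimensionally consistent.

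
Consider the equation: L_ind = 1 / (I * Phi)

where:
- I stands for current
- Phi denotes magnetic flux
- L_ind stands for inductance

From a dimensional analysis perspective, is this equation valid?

No

I (current) has dimensions [I].
Phi (magnetic flux) has dimensions [I^-1 L^2 M T^-2].
L_ind (inductance) has dimensions [I^-2 L^2 M T^-2].

Left side: [I^-2 L^2 M T^-2]
Right side: [L^-2 M^-1 T^2]

The two sides have different dimensions, so the equation is NOT dimensionally consistent.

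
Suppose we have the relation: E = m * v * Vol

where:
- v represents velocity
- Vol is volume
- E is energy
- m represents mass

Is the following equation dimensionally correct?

No

v (velocity) has dimensions [L T^-1].
Vol (volume) has dimensions [L^3].
E (energy) has dimensions [L^2 M T^-2].
m (mass) has dimensions [M].

Left side: [L^2 M T^-2]
Right side: [L^4 M T^-1]

The two sides have different dimensions, so the equation is NOT dimensionally consistent.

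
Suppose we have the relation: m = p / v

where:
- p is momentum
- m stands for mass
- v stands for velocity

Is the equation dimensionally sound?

Yes

p (momentum) has dimensions [L M T^-1].
m (mass) has dimensions [M].
v (velocity) has dimensions [L T^-1].

Left side: [M]
Right side: [M]

Both sides have the same dimensions, so the equation is dimensionally consistent.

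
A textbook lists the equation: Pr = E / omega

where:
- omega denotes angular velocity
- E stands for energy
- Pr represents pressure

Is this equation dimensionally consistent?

No

omega (angular velocity) has dimensions [T^-1].
E (energy) has dimensions [L^2 M T^-2].
Pr (pressure) has dimensions [L^-1 M T^-2].

Left side: [L^-1 M T^-2]
Right side: [L^2 M T^-1]

The two sides have different dimensions, so the equation is NOT dimensionally consistent.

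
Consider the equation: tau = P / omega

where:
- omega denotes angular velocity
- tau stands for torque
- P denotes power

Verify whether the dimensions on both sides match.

Yes

omega (angular velocity) has dimensions [T^-1].
tau (torque) has dimensions [L^2 M T^-2].
P (power) has dimensions [L^2 M T^-3].

Left side: [L^2 M T^-2]
Right side: [L^2 M T^-2]

Both sides have the same dimensions, so the equation is dimensionally consistent.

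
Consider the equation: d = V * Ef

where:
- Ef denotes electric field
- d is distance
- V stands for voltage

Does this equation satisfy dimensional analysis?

No

Ef (electric field) has dimensions [I^-1 L M T^-3].
d (distance) has dimensions [L].
V (voltage) has dimensions [I^-1 L^2 M T^-3].

Left side: [L]
Right side: [I^-2 L^3 M^2 T^-6]

The two sides have different dimensions, so the equation is NOT dimensionally consistent.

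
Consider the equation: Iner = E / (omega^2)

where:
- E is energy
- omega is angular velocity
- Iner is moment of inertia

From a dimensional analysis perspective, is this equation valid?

Yes

E (energy) has dimensions [L^2 M T^-2].
omega (angular velocity) has dimensions [T^-1].
Iner (moment of inertia) has dimensions [L^2 M].

Left side: [L^2 M]
Right side: [L^2 M]

Both sides have the same dimensions, so the equation is dimensionally consistent.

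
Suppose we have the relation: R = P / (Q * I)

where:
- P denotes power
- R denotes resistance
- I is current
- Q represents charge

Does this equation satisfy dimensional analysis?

No

P (power) has dimensions [L^2 M T^-3].
R (resistance) has dimensions [I^-2 L^2 M T^-3].
I (current) has dimensions [I].
Q (charge) has dimensions [I T].

Left side: [I^-2 L^2 M T^-3]
Right side: [I^-2 L^2 M T^-4]

The two sides have different dimensions, so the equation is NOT dimensionally consistent.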